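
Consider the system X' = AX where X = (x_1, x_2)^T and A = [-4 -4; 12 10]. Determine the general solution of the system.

Coefficient matrix A = [[-4, -4], [12, 10]].
Characteristic polynomial det(A - λI) = λ^2 - 6λ + 8 = 0.
Eigenvalues λ = 2, 4.
For λ=2: (A-λI) row 1 is [-6, -4], so an eigenvector is (-2, 3).
For λ=4: (A-λI) row 1 is [-8, -4], so an eigenvector is (1, -2).
General solution: C_1e^(2t)(-2,3) + C_2e^(4t)(1,-2).

x_1(t) = -2C_1e^(2t) + C_2e^(4t), x_2(t) = 3C_1e^(2t) - 2C_2e^(4t)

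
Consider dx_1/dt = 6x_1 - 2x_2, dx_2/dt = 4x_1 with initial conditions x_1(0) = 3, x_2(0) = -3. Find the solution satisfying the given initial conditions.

Coefficient matrix A = [[6, -2], [4, 0]].
Characteristic polynomial det(A - λI) = λ^2 - 6λ + 8 = 0.
Eigenvalues λ = 2, 4.
For λ=2: (A-λI) row 1 is [4, -2], so an eigenvector is (1, 2).
For λ=4: (A-λI) row 1 is [2, -2], so an eigenvector is (-1, -1).
General solution: K_1e^(2t)(1,2) + K_2e^(4t)(-1,-1).
Applying x_1(0)=3, x_2(0)=-3 gives K_1=-6, K_2=-9.

x_1(t) = 9e^(4t) - 6e^(2t), x_2(t) = 9e^(4t) - 12e^(2t)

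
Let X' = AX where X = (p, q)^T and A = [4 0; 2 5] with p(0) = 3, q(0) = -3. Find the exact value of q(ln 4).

1536

A = [[4,0],[2,5]]; eigenvalues λ = 5, 4.
Eigenvectors: (0,-1) for λ=5, (1,-2) for λ=4.
From the initial condition, c_1 = -3, c_2 = 3.
q(ln 4) = (-3)(4^5)(-1) + (3)(4^4)(-2) = 1536.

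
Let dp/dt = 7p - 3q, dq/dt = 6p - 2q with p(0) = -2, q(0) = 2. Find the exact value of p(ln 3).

A = [[7,-3],[6,-2]]; eigenvalues λ = 1, 4.
Eigenvectors: (-1,-2) for λ=1, (1,1) for λ=4.
From the initial condition, c_1 = -4, c_2 = -6.
p(ln 3) = (-4)(3^1)(-1) + (-6)(3^4)(1) = -474.

-474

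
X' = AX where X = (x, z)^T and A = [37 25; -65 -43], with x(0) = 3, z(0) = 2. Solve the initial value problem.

x(t) = 34e^(-3t)sin(5t) + 3e^(-3t)cos(5t), z(t) = -55e^(-3t)sin(5t) + 2e^(-3t)cos(5t)

Coefficient matrix A = [[37, 25], [-65, -43]].
Characteristic polynomial det(A - λI) = λ^2 + 6λ + 34 = 0.
Eigenvalues λ = -3 ± 5i (complex conjugate pair).
For λ=-3+5i: an eigenvector is (-1,2) - i(2,-3) = (-1 - 2i, 2 + 3i).
A real fundamental pair from Re and Im of e^((-3+5i)t)v: X_1 = e^(-3t)(cos(5t)·(-1,2) + sin(5t)·(2,-3)), X_2 = e^(-3t)(sin(5t)·(-1,2) - cos(5t)·(2,-3)).
General solution: c_1X_1 + c_2X_2.
Applying x(0)=3, z(0)=2 gives c_1=13, c_2=-8.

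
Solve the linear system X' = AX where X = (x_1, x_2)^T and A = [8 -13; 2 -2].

x_1(t) = 3K_1e^(3t)sin(t) - 2K_1e^(3t)cos(t) - 2K_2e^(3t)sin(t) - 3K_2e^(3t)cos(t), x_2(t) = K_1e^(3t)sin(t) - K_1e^(3t)cos(t) - K_2e^(3t)sin(t) - K_2e^(3t)cos(t)

Coefficient matrix A = [[8, -13], [2, -2]].
Characteristic polynomial det(A - λI) = λ^2 - 6λ + 10 = 0.
Eigenvalues λ = 3 ± i (complex conjugate pair).
For λ=3+i: an eigenvector is (-2,-1) - i(3,1) = (-2 - 3i, -1 - i).
A real fundamental pair from Re and Im of e^((3+i)t)v: X_1 = e^(3t)(cos(t)·(-2,-1) + sin(t)·(3,1)), X_2 = e^(3t)(sin(t)·(-2,-1) - cos(t)·(3,1)).
General solution: K_1X_1 + K_2X_2.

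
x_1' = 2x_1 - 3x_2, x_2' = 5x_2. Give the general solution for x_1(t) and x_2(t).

Coefficient matrix A = [[2, -3], [0, 5]].
Characteristic polynomial det(A - λI) = λ^2 - 7λ + 10 = 0.
Eigenvalues λ = 2, 5.
For λ=2: (A-λI) row 1 is [0, -3], so an eigenvector is (1, 0).
For λ=5: (A-λI) row 1 is [-3, -3], so an eigenvector is (-1, 1).
General solution: c_1e^(2t)(1,0) + c_2e^(5t)(-1,1).

x_1(t) = c_1e^(2t) - c_2e^(5t), x_2(t) = c_2e^(5t)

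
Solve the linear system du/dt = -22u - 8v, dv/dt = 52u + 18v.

Coefficient matrix A = [[-22, -8], [52, 18]].
Characteristic polynomial det(A - λI) = λ^2 + 4λ + 20 = 0.
Eigenvalues λ = -2 ± 4i (complex conjugate pair).
For λ=-2+4i: an eigenvector is (-1,3) - i(-1,2) = (-1 + i, 3 - 2i).
A real fundamental pair from Re and Im of e^((-2+4i)t)v: X_1 = e^(-2t)(cos(4t)·(-1,3) + sin(4t)·(-1,2)), X_2 = e^(-2t)(sin(4t)·(-1,3) - cos(4t)·(-1,2)).
General solution: K_1X_1 + K_2X_2.

u(t) = -K_1e^(-2t)sin(4t) - K_1e^(-2t)cos(4t) - K_2e^(-2t)sin(4t) + K_2e^(-2t)cos(4t), v(t) = 2K_1e^(-2t)sin(4t) + 3K_1e^(-2t)cos(4t) + 3K_2e^(-2t)sin(4t) - 2K_2e^(-2t)cos(4t)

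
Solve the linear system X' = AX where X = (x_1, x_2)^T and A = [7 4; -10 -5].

x_1(t) = K_1e^(t)sin(2t) + K_1e^(t)cos(2t) + K_2e^(t)sin(2t) - K_2e^(t)cos(2t), x_2(t) = -2K_1e^(t)sin(2t) - K_1e^(t)cos(2t) - K_2e^(t)sin(2t) + 2K_2e^(t)cos(2t)

Coefficient matrix A = [[7, 4], [-10, -5]].
Characteristic polynomial det(A - λI) = λ^2 - 2λ + 5 = 0.
Eigenvalues λ = 1 ± 2i (complex conjugate pair).
For λ=1+2i: an eigenvector is (1,-1) - i(1,-2) = (1 - i, -1 + 2i).
A real fundamental pair from Re and Im of e^((1+2i)t)v: X_1 = e^(t)(cos(2t)·(1,-1) + sin(2t)·(1,-2)), X_2 = e^(t)(sin(2t)·(1,-1) - cos(2t)·(1,-2)).
General solution: K_1X_1 + K_2X_2.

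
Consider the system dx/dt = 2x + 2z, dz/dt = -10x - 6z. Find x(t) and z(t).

Coefficient matrix A = [[2, 2], [-10, -6]].
Characteristic polynomial det(A - λI) = λ^2 + 4λ + 8 = 0.
Eigenvalues λ = -2 ± 2i (complex conjugate pair).
For λ=-2+2i: an eigenvector is (0,1) - i(1,-2) = (0 - i, 1 + 2i).
A real fundamental pair from Re and Im of e^((-2+2i)t)v: X_1 = e^(-2t)(cos(2t)·(0,1) + sin(2t)·(1,-2)), X_2 = e^(-2t)(sin(2t)·(0,1) - cos(2t)·(1,-2)).
General solution: c_1X_1 + c_2X_2.

x(t) = c_1e^(-2t)sin(2t) - c_2e^(-2t)cos(2t), z(t) = -2c_1e^(-2t)sin(2t) + c_1e^(-2t)cos(2t) + c_2e^(-2t)sin(2t) + 2c_2e^(-2t)cos(2t)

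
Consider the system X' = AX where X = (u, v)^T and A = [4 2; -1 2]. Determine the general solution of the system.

Coefficient matrix A = [[4, 2], [-1, 2]].
Characteristic polynomial det(A - λI) = λ^2 - 6λ + 10 = 0.
Eigenvalues λ = 3 ± i (complex conjugate pair).
For λ=3+i: an eigenvector is (1,-1) - i(-1,0) = (1 + i, -1).
A real fundamental pair from Re and Im of e^((3+i)t)v: X_1 = e^(3t)(cos(t)·(1,-1) + sin(t)·(-1,0)), X_2 = e^(3t)(sin(t)·(1,-1) - cos(t)·(-1,0)).
General solution: C_1X_1 + C_2X_2.

u(t) = -C_1e^(3t)sin(t) + C_1e^(3t)cos(t) + C_2e^(3t)sin(t) + C_2e^(3t)cos(t), v(t) = -C_1e^(3t)cos(t) - C_2e^(3t)sin(t)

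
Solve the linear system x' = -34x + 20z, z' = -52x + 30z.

Coefficient matrix A = [[-34, 20], [-52, 30]].
Characteristic polynomial det(A - λI) = λ^2 + 4λ + 20 = 0.
Eigenvalues λ = -2 ± 4i (complex conjugate pair).
For λ=-2+4i: an eigenvector is (2,3) - i(-1,-2) = (2 + i, 3 + 2i).
A real fundamental pair from Re and Im of e^((-2+4i)t)v: X_1 = e^(-2t)(cos(4t)·(2,3) + sin(4t)·(-1,-2)), X_2 = e^(-2t)(sin(4t)·(2,3) - cos(4t)·(-1,-2)).
General solution: c_1X_1 + c_2X_2.

x(t) = -c_1e^(-2t)sin(4t) + 2c_1e^(-2t)cos(4t) + 2c_2e^(-2t)sin(4t) + c_2e^(-2t)cos(4t), z(t) = -2c_1e^(-2t)sin(4t) + 3c_1e^(-2t)cos(4t) + 3c_2e^(-2t)sin(4t) + 2c_2e^(-2t)cos(4t)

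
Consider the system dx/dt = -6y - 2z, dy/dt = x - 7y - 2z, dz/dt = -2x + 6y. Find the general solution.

x(t) = -C_1e^(-2t) - C_2e^(-4t) - 2C_3e^(-t), y(t) = -C_1e^(-2t) - C_2e^(-4t) - C_3e^(-t), z(t) = 2C_1e^(-2t) + C_2e^(-4t) + 2C_3e^(-t)

Coefficient matrix A = [[0, -6, -2], [1, -7, -2], [-2, 6, 0]].
det(A - λI) = 0 gives eigenvalues λ = -2, -4, -1.
For λ=-2: eigenvector (-1,-1,2).
For λ=-4: eigenvector (-1,-1,1).
For λ=-1: eigenvector (-2,-1,2).
General solution: C_1e^(-2t)(-1,-1,2) + C_2e^(-4t)(-1,-1,1) + C_3e^(-t)(-2,-1,2).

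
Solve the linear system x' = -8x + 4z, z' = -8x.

Coefficient matrix A = [[-8, 4], [-8, 0]].
Characteristic polynomial det(A - λI) = λ^2 + 8λ + 32 = 0.
Eigenvalues λ = -4 ± 4i (complex conjugate pair).
For λ=-4+4i: an eigenvector is (1,1) - i(0,-1) = (1, 1 + i).
A real fundamental pair from Re and Im of e^((-4+4i)t)v: X_1 = e^(-4t)(cos(4t)·(1,1) + sin(4t)·(0,-1)), X_2 = e^(-4t)(sin(4t)·(1,1) - cos(4t)·(0,-1)).
General solution: K_1X_1 + K_2X_2.

x(t) = K_1e^(-4t)cos(4t) + K_2e^(-4t)sin(4t), z(t) = -K_1e^(-4t)sin(4t) + K_1e^(-4t)cos(4t) + K_2e^(-4t)sin(4t) + K_2e^(-4t)cos(4t)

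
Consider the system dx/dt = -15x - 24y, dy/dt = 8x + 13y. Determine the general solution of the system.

Coefficient matrix A = [[-15, -24], [8, 13]].
Characteristic polynomial det(A - λI) = λ^2 + 2λ - 3 = 0.
Eigenvalues λ = 1, -3.
For λ=1: (A-λI) row 1 is [-16, -24], so an eigenvector is (-3, 2).
For λ=-3: (A-λI) row 1 is [-12, -24], so an eigenvector is (2, -1).
General solution: K_1e^(t)(-3,2) + K_2e^(-3t)(2,-1).

x(t) = -3K_1e^(t) + 2K_2e^(-3t), y(t) = 2K_1e^(t) - K_2e^(-3t)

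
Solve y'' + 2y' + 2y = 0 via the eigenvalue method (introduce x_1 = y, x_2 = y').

y(t) = K_1e^(-t)cos(t) + K_2e^(-t)sin(t)

Let x_1 = y, x_2 = y'. Then x_1' = x_2 and x_2' = -2x_1 - 2x_2.
A = [[0,1],[-2,-2]]; det(A-λI) = λ^2 + 2λ + 2.
Eigenvalues λ = -1 ± i.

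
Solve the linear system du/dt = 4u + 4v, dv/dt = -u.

u(t) = -2C_1e^(2t) - 2C_2te^(2t) - 3C_2e^(2t), v(t) = C_1e^(2t) + C_2te^(2t) + C_2e^(2t)

Coefficient matrix A = [[4, 4], [-1, 0]].
Characteristic polynomial det(A - λI) = λ^2 - 4λ + 4 = 0.
Single eigenvalue λ = 2 with algebraic multiplicity 2.
Eigenvector v = (-2,1); generalized eigenvector w with (A-λI)w=v is (-3,1).
General solution: e^(2t)[C_1·v + C_2·(t·v + w)].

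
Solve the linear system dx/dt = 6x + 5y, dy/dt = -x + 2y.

Coefficient matrix A = [[6, 5], [-1, 2]].
Characteristic polynomial det(A - λI) = λ^2 - 8λ + 17 = 0.
Eigenvalues λ = 4 ± i (complex conjugate pair).
For λ=4+i: an eigenvector is (1,0) - i(2,-1) = (1 - 2i, 0 + i).
A real fundamental pair from Re and Im of e^((4+i)t)v: X_1 = e^(4t)(cos(t)·(1,0) + sin(t)·(2,-1)), X_2 = e^(4t)(sin(t)·(1,0) - cos(t)·(2,-1)).
General solution: K_1X_1 + K_2X_2.

x(t) = 2K_1e^(4t)sin(t) + K_1e^(4t)cos(t) + K_2e^(4t)sin(t) - 2K_2e^(4t)cos(t), y(t) = -K_1e^(4t)sin(t) + K_2e^(4t)cos(t)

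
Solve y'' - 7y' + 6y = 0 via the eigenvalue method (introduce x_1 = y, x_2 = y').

Let x_1 = y, x_2 = y'. Then x_1' = x_2 and x_2' = -6x_1 + 7x_2.
A = [[0,1],[-6,7]]; det(A-λI) = λ^2 - 7λ + 6.
Eigenvalues λ = 1, 6 with eigenvectors (1,1), (1,6).

y(t) = C_1e^(t) + C_2e^(6t)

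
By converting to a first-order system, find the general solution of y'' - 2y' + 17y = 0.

Let x_1 = y, x_2 = y'. Then x_1' = x_2 and x_2' = -17x_1 + 2x_2.
A = [[0,1],[-17,2]]; det(A-λI) = λ^2 - 2λ + 17.
Eigenvalues λ = 1 ± 4i.

y(t) = K_1e^(t)cos(4t) + K_2e^(t)sin(4t)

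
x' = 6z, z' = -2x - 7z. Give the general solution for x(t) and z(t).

Coefficient matrix A = [[0, 6], [-2, -7]].
Characteristic polynomial det(A - λI) = λ^2 + 7λ + 12 = 0.
Eigenvalues λ = -3, -4.
For λ=-3: (A-λI) row 1 is [3, 6], so an eigenvector is (2, -1).
For λ=-4: (A-λI) row 1 is [4, 6], so an eigenvector is (-3, 2).
General solution: c_1e^(-3t)(2,-1) + c_2e^(-4t)(-3,2).

x(t) = 2c_1e^(-3t) - 3c_2e^(-4t), z(t) = -c_1e^(-3t) + 2c_2e^(-4t)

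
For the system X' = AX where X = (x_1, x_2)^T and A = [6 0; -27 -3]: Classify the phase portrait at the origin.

A = [[6,0],[-27,-3]]; det(A-λI) = λ^2 - 3λ - 18.
λ = -3, 6: opposite signs.

saddle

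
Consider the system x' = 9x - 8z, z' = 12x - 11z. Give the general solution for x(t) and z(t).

Coefficient matrix A = [[9, -8], [12, -11]].
Characteristic polynomial det(A - λI) = λ^2 + 2λ - 3 = 0.
Eigenvalues λ = -3, 1.
For λ=-3: (A-λI) row 1 is [12, -8], so an eigenvector is (-2, -3).
For λ=1: (A-λI) row 1 is [8, -8], so an eigenvector is (-1, -1).
General solution: c_1e^(-3t)(-2,-3) + c_2e^(t)(-1,-1).

x(t) = -2c_1e^(-3t) - c_2e^(t), z(t) = -3c_1e^(-3t) - c_2e^(t)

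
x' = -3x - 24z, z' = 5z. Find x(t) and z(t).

Coefficient matrix A = [[-3, -24], [0, 5]].
Characteristic polynomial det(A - λI) = λ^2 - 2λ - 15 = 0.
Eigenvalues λ = 5, -3.
For λ=5: (A-λI) row 1 is [-8, -24], so an eigenvector is (3, -1).
For λ=-3: (A-λI) row 1 is [0, -24], so an eigenvector is (-1, 0).
General solution: c_1e^(5t)(3,-1) + c_2e^(-3t)(-1,0).

x(t) = 3c_1e^(5t) - c_2e^(-3t), z(t) = -c_1e^(5t)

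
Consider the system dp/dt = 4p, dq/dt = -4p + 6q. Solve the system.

p(t) = c_2e^(4t), q(t) = -c_1e^(6t) + 2c_2e^(4t)

Coefficient matrix A = [[4, 0], [-4, 6]].
Characteristic polynomial det(A - λI) = λ^2 - 10λ + 24 = 0.
Eigenvalues λ = 6, 4.
For λ=6: (A-λI) row 1 is [-2, 0], so an eigenvector is (0, -1).
For λ=4: (A-λI) row 2 is [-4, 2], so an eigenvector is (1, 2).
General solution: c_1e^(6t)(0,-1) + c_2e^(4t)(1,2).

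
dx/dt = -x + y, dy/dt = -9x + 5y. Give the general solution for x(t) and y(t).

Coefficient matrix A = [[-1, 1], [-9, 5]].
Characteristic polynomial det(A - λI) = λ^2 - 4λ + 4 = 0.
Single eigenvalue λ = 2 with algebraic multiplicity 2.
Eigenvector v = (-1,-3); generalized eigenvector w with (A-λI)w=v is (1,2).
General solution: e^(2t)[C_1·v + C_2·(t·v + w)].

x(t) = -C_1e^(2t) - C_2te^(2t) + C_2e^(2t), y(t) = -3C_1e^(2t) - 3C_2te^(2t) + 2C_2e^(2t)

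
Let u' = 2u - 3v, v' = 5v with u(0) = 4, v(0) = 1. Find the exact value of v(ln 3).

243

A = [[2,-3],[0,5]]; eigenvalues λ = 2, 5.
Eigenvectors: (-1,0) for λ=2, (1,-1) for λ=5.
From the initial condition, c_1 = -5, c_2 = -1.
v(ln 3) = (-5)(3^2)(0) + (-1)(3^5)(-1) = 243.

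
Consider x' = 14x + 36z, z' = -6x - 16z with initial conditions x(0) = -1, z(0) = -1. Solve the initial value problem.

x(t) = -9e^(2t) + 8e^(-4t), z(t) = 3e^(2t) - 4e^(-4t)

Coefficient matrix A = [[14, 36], [-6, -16]].
Characteristic polynomial det(A - λI) = λ^2 + 2λ - 8 = 0.
Eigenvalues λ = 2, -4.
For λ=2: (A-λI) row 1 is [12, 36], so an eigenvector is (-3, 1).
For λ=-4: (A-λI) row 1 is [18, 36], so an eigenvector is (-2, 1).
General solution: C_1e^(2t)(-3,1) + C_2e^(-4t)(-2,1).
Applying x(0)=-1, z(0)=-1 gives C_1=3, C_2=-4.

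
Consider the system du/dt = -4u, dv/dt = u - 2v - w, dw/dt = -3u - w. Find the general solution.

Coefficient matrix A = [[-4, 0, 0], [1, -2, -1], [-3, 0, -1]].
det(A - λI) = 0 gives eigenvalues λ = -4, -1, -2.
For λ=-4: eigenvector (1,0,1).
For λ=-1: eigenvector (0,-1,1).
For λ=-2: eigenvector (0,1,0).
General solution: C_1e^(-4t)(1,0,1) + C_2e^(-t)(0,-1,1) + C_3e^(-2t)(0,1,0).

u(t) = C_1e^(-4t), v(t) = -C_2e^(-t) + C_3e^(-2t), w(t) = C_1e^(-4t) + C_2e^(-t)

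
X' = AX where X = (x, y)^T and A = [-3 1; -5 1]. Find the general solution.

x(t) = -K_1e^(-t)sin(t) + K_2e^(-t)cos(t), y(t) = -2K_1e^(-t)sin(t) - K_1e^(-t)cos(t) - K_2e^(-t)sin(t) + 2K_2e^(-t)cos(t)

Coefficient matrix A = [[-3, 1], [-5, 1]].
Characteristic polynomial det(A - λI) = λ^2 + 2λ + 2 = 0.
Eigenvalues λ = -1 ± i (complex conjugate pair).
For λ=-1+i: an eigenvector is (0,-1) - i(-1,-2) = (0 + i, -1 + 2i).
A real fundamental pair from Re and Im of e^((-1+i)t)v: X_1 = e^(-t)(cos(t)·(0,-1) + sin(t)·(-1,-2)), X_2 = e^(-t)(sin(t)·(0,-1) - cos(t)·(-1,-2)).
General solution: K_1X_1 + K_2X_2.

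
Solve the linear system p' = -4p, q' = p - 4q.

Coefficient matrix A = [[-4, 0], [1, -4]].
Characteristic polynomial det(A - λI) = λ^2 + 8λ + 16 = 0.
Single eigenvalue λ = -4 with algebraic multiplicity 2.
Eigenvector v = (0,1); generalized eigenvector w with (A-λI)w=v is (1,2).
General solution: e^(-4t)[C_1·v + C_2·(t·v + w)].

p(t) = C_2e^(-4t), q(t) = C_1e^(-4t) + C_2te^(-4t) + 2C_2e^(-4t)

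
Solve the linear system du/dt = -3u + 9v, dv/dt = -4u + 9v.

Coefficient matrix A = [[-3, 9], [-4, 9]].
Characteristic polynomial det(A - λI) = λ^2 - 6λ + 9 = 0.
Single eigenvalue λ = 3 with algebraic multiplicity 2.
Eigenvector v = (-3,-2); generalized eigenvector w with (A-λI)w=v is (-1,-1).
General solution: e^(3t)[K_1·v + K_2·(t·v + w)].

u(t) = -3K_1e^(3t) - 3K_2te^(3t) - K_2e^(3t), v(t) = -2K_1e^(3t) - 2K_2te^(3t) - K_2e^(3t)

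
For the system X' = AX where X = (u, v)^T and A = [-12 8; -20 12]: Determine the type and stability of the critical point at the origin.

A = [[-12,8],[-20,12]]; det(A-λI) = λ^2 + 16.
λ = 0 ± 4i: zero real part.

center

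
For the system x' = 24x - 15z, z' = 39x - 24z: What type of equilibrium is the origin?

A = [[24,-15],[39,-24]]; det(A-λI) = λ^2 + 9.
λ = 0 ± 3i: zero real part.

center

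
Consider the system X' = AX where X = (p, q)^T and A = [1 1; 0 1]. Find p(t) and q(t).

Coefficient matrix A = [[1, 1], [0, 1]].
Characteristic polynomial det(A - λI) = λ^2 - 2λ + 1 = 0.
Single eigenvalue λ = 1 with algebraic multiplicity 2.
Eigenvector v = (1,0); generalized eigenvector w with (A-λI)w=v is (2,1).
General solution: e^(t)[C_1·v + C_2·(t·v + w)].

p(t) = C_1e^(t) + C_2te^(t) + 2C_2e^(t), q(t) = C_2e^(t)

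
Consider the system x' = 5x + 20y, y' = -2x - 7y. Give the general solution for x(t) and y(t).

Coefficient matrix A = [[5, 20], [-2, -7]].
Characteristic polynomial det(A - λI) = λ^2 + 2λ + 5 = 0.
Eigenvalues λ = -1 ± 2i (complex conjugate pair).
For λ=-1+2i: an eigenvector is (-3,1) - i(1,0) = (-3 - i, 1).
A real fundamental pair from Re and Im of e^((-1+2i)t)v: X_1 = e^(-t)(cos(2t)·(-3,1) + sin(2t)·(1,0)), X_2 = e^(-t)(sin(2t)·(-3,1) - cos(2t)·(1,0)).
General solution: C_1X_1 + C_2X_2.

x(t) = C_1e^(-t)sin(2t) - 3C_1e^(-t)cos(2t) - 3C_2e^(-t)sin(2t) - C_2e^(-t)cos(2t), y(t) = C_1e^(-t)cos(2t) + C_2e^(-t)sin(2t)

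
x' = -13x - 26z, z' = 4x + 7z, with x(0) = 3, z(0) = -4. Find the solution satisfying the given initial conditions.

x(t) = 37e^(-3t)sin(2t) + 3e^(-3t)cos(2t), z(t) = -14e^(-3t)sin(2t) - 4e^(-3t)cos(2t)

Coefficient matrix A = [[-13, -26], [4, 7]].
Characteristic polynomial det(A - λI) = λ^2 + 6λ + 13 = 0.
Eigenvalues λ = -3 ± 2i (complex conjugate pair).
For λ=-3+2i: an eigenvector is (-2,1) - i(-3,1) = (-2 + 3i, 1 - i).
A real fundamental pair from Re and Im of e^((-3+2i)t)v: X_1 = e^(-3t)(cos(2t)·(-2,1) + sin(2t)·(-3,1)), X_2 = e^(-3t)(sin(2t)·(-2,1) - cos(2t)·(-3,1)).
General solution: K_1X_1 + K_2X_2.
Applying x(0)=3, z(0)=-4 gives K_1=-9, K_2=-5.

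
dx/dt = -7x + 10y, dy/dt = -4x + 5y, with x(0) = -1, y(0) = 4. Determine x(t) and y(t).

Coefficient matrix A = [[-7, 10], [-4, 5]].
Characteristic polynomial det(A - λI) = λ^2 + 2λ + 5 = 0.
Eigenvalues λ = -1 ± 2i (complex conjugate pair).
For λ=-1+2i: an eigenvector is (2,1) - i(-1,-1) = (2 + i, 1 + i).
A real fundamental pair from Re and Im of e^((-1+2i)t)v: X_1 = e^(-t)(cos(2t)·(2,1) + sin(2t)·(-1,-1)), X_2 = e^(-t)(sin(2t)·(2,1) - cos(2t)·(-1,-1)).
General solution: c_1X_1 + c_2X_2.
Applying x(0)=-1, y(0)=4 gives c_1=-5, c_2=9.

x(t) = 23e^(-t)sin(2t) - e^(-t)cos(2t), y(t) = 14e^(-t)sin(2t) + 4e^(-t)cos(2t)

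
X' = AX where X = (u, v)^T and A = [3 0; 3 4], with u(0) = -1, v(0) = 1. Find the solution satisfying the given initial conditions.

Coefficient matrix A = [[3, 0], [3, 4]].
Characteristic polynomial det(A - λI) = λ^2 - 7λ + 12 = 0.
Eigenvalues λ = 4, 3.
For λ=4: (A-λI) row 1 is [-1, 0], so an eigenvector is (0, -1).
For λ=3: (A-λI) row 2 is [3, 1], so an eigenvector is (1, -3).
General solution: C_1e^(4t)(0,-1) + C_2e^(3t)(1,-3).
Applying u(0)=-1, v(0)=1 gives C_1=2, C_2=-1.

u(t) = -e^(3t), v(t) = -2e^(4t) + 3e^(3t)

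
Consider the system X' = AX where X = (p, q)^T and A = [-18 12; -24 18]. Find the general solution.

Coefficient matrix A = [[-18, 12], [-24, 18]].
Characteristic polynomial det(A - λI) = λ^2 - 36 = 0.
Eigenvalues λ = -6, 6.
For λ=-6: (A-λI) row 1 is [-12, 12], so an eigenvector is (-1, -1).
For λ=6: (A-λI) row 1 is [-24, 12], so an eigenvector is (-1, -2).
General solution: K_1e^(-6t)(-1,-1) + K_2e^(6t)(-1,-2).

p(t) = -K_1e^(-6t) - K_2e^(6t), q(t) = -K_1e^(-6t) - 2K_2e^(6t)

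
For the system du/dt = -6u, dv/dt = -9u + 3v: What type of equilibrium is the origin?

A = [[-6,0],[-9,3]]; det(A-λI) = λ^2 + 3λ - 18.
λ = -6, 3: opposite signs.

saddle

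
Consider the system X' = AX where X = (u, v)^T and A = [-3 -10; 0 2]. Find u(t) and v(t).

u(t) = 2c_1e^(2t) + c_2e^(-3t), v(t) = -c_1e^(2t)

Coefficient matrix A = [[-3, -10], [0, 2]].
Characteristic polynomial det(A - λI) = λ^2 + λ - 6 = 0.
Eigenvalues λ = 2, -3.
For λ=2: (A-λI) row 1 is [-5, -10], so an eigenvector is (2, -1).
For λ=-3: (A-λI) row 1 is [0, -10], so an eigenvector is (1, 0).
General solution: c_1e^(2t)(2,-1) + c_2e^(-3t)(1,0).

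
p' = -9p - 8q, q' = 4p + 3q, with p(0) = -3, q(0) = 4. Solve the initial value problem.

p(t) = -5e^(-t) + 2e^(-5t), q(t) = 5e^(-t) - e^(-5t)

Coefficient matrix A = [[-9, -8], [4, 3]].
Characteristic polynomial det(A - λI) = λ^2 + 6λ + 5 = 0.
Eigenvalues λ = -5, -1.
For λ=-5: (A-λI) row 1 is [-4, -8], so an eigenvector is (-2, 1).
For λ=-1: (A-λI) row 1 is [-8, -8], so an eigenvector is (1, -1).
General solution: c_1e^(-5t)(-2,1) + c_2e^(-t)(1,-1).
Applying p(0)=-3, q(0)=4 gives c_1=-1, c_2=-5.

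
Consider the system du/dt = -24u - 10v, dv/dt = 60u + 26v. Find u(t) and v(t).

u(t) = -c_1e^(6t) - c_2e^(-4t), v(t) = 3c_1e^(6t) + 2c_2e^(-4t)

Coefficient matrix A = [[-24, -10], [60, 26]].
Characteristic polynomial det(A - λI) = λ^2 - 2λ - 24 = 0.
Eigenvalues λ = 6, -4.
For λ=6: (A-λI) row 1 is [-30, -10], so an eigenvector is (-1, 3).
For λ=-4: (A-λI) row 1 is [-20, -10], so an eigenvector is (-1, 2).
General solution: c_1e^(6t)(-1,3) + c_2e^(-4t)(-1,2).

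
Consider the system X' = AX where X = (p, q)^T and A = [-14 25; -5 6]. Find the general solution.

Coefficient matrix A = [[-14, 25], [-5, 6]].
Characteristic polynomial det(A - λI) = λ^2 + 8λ + 41 = 0.
Eigenvalues λ = -4 ± 5i (complex conjugate pair).
For λ=-4+5i: an eigenvector is (-1,0) - i(2,1) = (-1 - 2i, 0 - i).
A real fundamental pair from Re and Im of e^((-4+5i)t)v: X_1 = e^(-4t)(cos(5t)·(-1,0) + sin(5t)·(2,1)), X_2 = e^(-4t)(sin(5t)·(-1,0) - cos(5t)·(2,1)).
General solution: C_1X_1 + C_2X_2.

p(t) = 2C_1e^(-4t)sin(5t) - C_1e^(-4t)cos(5t) - C_2e^(-4t)sin(5t) - 2C_2e^(-4t)cos(5t), q(t) = C_1e^(-4t)sin(5t) - C_2e^(-4t)cos(5t)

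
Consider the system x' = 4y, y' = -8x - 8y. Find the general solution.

Coefficient matrix A = [[0, 4], [-8, -8]].
Characteristic polynomial det(A - λI) = λ^2 + 8λ + 32 = 0.
Eigenvalues λ = -4 ± 4i (complex conjugate pair).
For λ=-4+4i: an eigenvector is (0,-1) - i(-1,1) = (0 + i, -1 - i).
A real fundamental pair from Re and Im of e^((-4+4i)t)v: X_1 = e^(-4t)(cos(4t)·(0,-1) + sin(4t)·(-1,1)), X_2 = e^(-4t)(sin(4t)·(0,-1) - cos(4t)·(-1,1)).
General solution: c_1X_1 + c_2X_2.

x(t) = -c_1e^(-4t)sin(4t) + c_2e^(-4t)cos(4t), y(t) = c_1e^(-4t)sin(4t) - c_1e^(-4t)cos(4t) - c_2e^(-4t)sin(4t) - c_2e^(-4t)cos(4t)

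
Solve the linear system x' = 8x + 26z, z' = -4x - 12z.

Coefficient matrix A = [[8, 26], [-4, -12]].
Characteristic polynomial det(A - λI) = λ^2 + 4λ + 8 = 0.
Eigenvalues λ = -2 ± 2i (complex conjugate pair).
For λ=-2+2i: an eigenvector is (3,-1) - i(2,-1) = (3 - 2i, -1 + i).
A real fundamental pair from Re and Im of e^((-2+2i)t)v: X_1 = e^(-2t)(cos(2t)·(3,-1) + sin(2t)·(2,-1)), X_2 = e^(-2t)(sin(2t)·(3,-1) - cos(2t)·(2,-1)).
General solution: c_1X_1 + c_2X_2.

x(t) = 2c_1e^(-2t)sin(2t) + 3c_1e^(-2t)cos(2t) + 3c_2e^(-2t)sin(2t) - 2c_2e^(-2t)cos(2t), z(t) = -c_1e^(-2t)sin(2t) - c_1e^(-2t)cos(2t) - c_2e^(-2t)sin(2t) + c_2e^(-2t)cos(2t)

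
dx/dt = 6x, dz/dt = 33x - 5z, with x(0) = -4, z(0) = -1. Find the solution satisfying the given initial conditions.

Coefficient matrix A = [[6, 0], [33, -5]].
Characteristic polynomial det(A - λI) = λ^2 - λ - 30 = 0.
Eigenvalues λ = 6, -5.
For λ=6: (A-λI) row 2 is [33, -11], so an eigenvector is (-1, -3).
For λ=-5: (A-λI) row 1 is [11, 0], so an eigenvector is (0, -1).
General solution: K_1e^(6t)(-1,-3) + K_2e^(-5t)(0,-1).
Applying x(0)=-4, z(0)=-1 gives K_1=4, K_2=-11.

x(t) = -4e^(6t), z(t) = -12e^(6t) + 11e^(-5t)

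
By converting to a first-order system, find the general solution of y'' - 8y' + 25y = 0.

Let x_1 = y, x_2 = y'. Then x_1' = x_2 and x_2' = -25x_1 + 8x_2.
A = [[0,1],[-25,8]]; det(A-λI) = λ^2 - 8λ + 25.
Eigenvalues λ = 4 ± 3i.

y(t) = C_1e^(4t)cos(3t) + C_2e^(4t)sin(3t)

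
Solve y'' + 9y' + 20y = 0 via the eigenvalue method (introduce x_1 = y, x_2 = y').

y(t) = K_1e^(-5t) + K_2e^(-4t)

Let x_1 = y, x_2 = y'. Then x_1' = x_2 and x_2' = -20x_1 - 9x_2.
A = [[0,1],[-20,-9]]; det(A-λI) = λ^2 + 9λ + 20.
Eigenvalues λ = -5, -4 with eigenvectors (1,-5), (1,-4).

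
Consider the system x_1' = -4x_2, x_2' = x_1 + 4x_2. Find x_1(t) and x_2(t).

x_1(t) = -2K_1e^(2t) - 2K_2te^(2t) + K_2e^(2t), x_2(t) = K_1e^(2t) + K_2te^(2t)

Coefficient matrix A = [[0, -4], [1, 4]].
Characteristic polynomial det(A - λI) = λ^2 - 4λ + 4 = 0.
Single eigenvalue λ = 2 with algebraic multiplicity 2.
Eigenvector v = (-2,1); generalized eigenvector w with (A-λI)w=v is (1,0).
General solution: e^(2t)[K_1·v + K_2·(t·v + w)].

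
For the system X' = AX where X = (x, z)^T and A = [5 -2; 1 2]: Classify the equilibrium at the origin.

unstable node

A = [[5,-2],[1,2]]; det(A-λI) = λ^2 - 7λ + 12.
λ = 4, 3: both positive.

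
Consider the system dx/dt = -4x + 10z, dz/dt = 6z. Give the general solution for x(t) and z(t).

x(t) = C_1e^(-4t) - C_2e^(6t), z(t) = -C_2e^(6t)

Coefficient matrix A = [[-4, 10], [0, 6]].
Characteristic polynomial det(A - λI) = λ^2 - 2λ - 24 = 0.
Eigenvalues λ = -4, 6.
For λ=-4: (A-λI) row 1 is [0, 10], so an eigenvector is (1, 0).
For λ=6: (A-λI) row 1 is [-10, 10], so an eigenvector is (-1, -1).
General solution: C_1e^(-4t)(1,0) + C_2e^(6t)(-1,-1).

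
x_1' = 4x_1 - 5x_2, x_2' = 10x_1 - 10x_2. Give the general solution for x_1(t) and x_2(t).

Coefficient matrix A = [[4, -5], [10, -10]].
Characteristic polynomial det(A - λI) = λ^2 + 6λ + 10 = 0.
Eigenvalues λ = -3 ± i (complex conjugate pair).
For λ=-3+i: an eigenvector is (2,3) - i(-1,-1) = (2 + i, 3 + i).
A real fundamental pair from Re and Im of e^((-3+i)t)v: X_1 = e^(-3t)(cos(t)·(2,3) + sin(t)·(-1,-1)), X_2 = e^(-3t)(sin(t)·(2,3) - cos(t)·(-1,-1)).
General solution: c_1X_1 + c_2X_2.

x_1(t) = -c_1e^(-3t)sin(t) + 2c_1e^(-3t)cos(t) + 2c_2e^(-3t)sin(t) + c_2e^(-3t)cos(t), x_2(t) = -c_1e^(-3t)sin(t) + 3c_1e^(-3t)cos(t) + 3c_2e^(-3t)sin(t) + c_2e^(-3t)cos(t)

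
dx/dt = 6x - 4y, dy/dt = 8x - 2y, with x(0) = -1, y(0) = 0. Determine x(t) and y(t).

x(t) = -e^(2t)sin(4t) - e^(2t)cos(4t), y(t) = -2e^(2t)sin(4t)

Coefficient matrix A = [[6, -4], [8, -2]].
Characteristic polynomial det(A - λI) = λ^2 - 4λ + 20 = 0.
Eigenvalues λ = 2 ± 4i (complex conjugate pair).
For λ=2+4i: an eigenvector is (0,-1) - i(1,1) = (0 - i, -1 - i).
A real fundamental pair from Re and Im of e^((2+4i)t)v: X_1 = e^(2t)(cos(4t)·(0,-1) + sin(4t)·(1,1)), X_2 = e^(2t)(sin(4t)·(0,-1) - cos(4t)·(1,1)).
General solution: K_1X_1 + K_2X_2.
Applying x(0)=-1, y(0)=0 gives K_1=-1, K_2=1.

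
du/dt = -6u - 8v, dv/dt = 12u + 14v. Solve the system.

Coefficient matrix A = [[-6, -8], [12, 14]].
Characteristic polynomial det(A - λI) = λ^2 - 8λ + 12 = 0.
Eigenvalues λ = 2, 6.
For λ=2: (A-λI) row 1 is [-8, -8], so an eigenvector is (-1, 1).
For λ=6: (A-λI) row 1 is [-12, -8], so an eigenvector is (-2, 3).
General solution: C_1e^(2t)(-1,1) + C_2e^(6t)(-2,3).

u(t) = -C_1e^(2t) - 2C_2e^(6t), v(t) = C_1e^(2t) + 3C_2e^(6t)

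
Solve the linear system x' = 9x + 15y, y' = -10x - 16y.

x(t) = C_1e^(-6t) + 3C_2e^(-t), y(t) = -C_1e^(-6t) - 2C_2e^(-t)

Coefficient matrix A = [[9, 15], [-10, -16]].
Characteristic polynomial det(A - λI) = λ^2 + 7λ + 6 = 0.
Eigenvalues λ = -6, -1.
For λ=-6: (A-λI) row 1 is [15, 15], so an eigenvector is (1, -1).
For λ=-1: (A-λI) row 1 is [10, 15], so an eigenvector is (3, -2).
General solution: C_1e^(-6t)(1,-1) + C_2e^(-t)(3,-2).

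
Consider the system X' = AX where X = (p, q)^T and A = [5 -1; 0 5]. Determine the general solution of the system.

p(t) = c_1e^(5t) + c_2te^(5t) - 3c_2e^(5t), q(t) = -c_2e^(5t)

Coefficient matrix A = [[5, -1], [0, 5]].
Characteristic polynomial det(A - λI) = λ^2 - 10λ + 25 = 0.
Single eigenvalue λ = 5 with algebraic multiplicity 2.
Eigenvector v = (1,0); generalized eigenvector w with (A-λI)w=v is (-3,-1).
General solution: e^(5t)[c_1·v + c_2·(t·v + w)].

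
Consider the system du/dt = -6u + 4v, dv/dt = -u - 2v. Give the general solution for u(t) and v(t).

u(t) = 2c_1e^(-4t) + 2c_2te^(-4t) - c_2e^(-4t), v(t) = c_1e^(-4t) + c_2te^(-4t)

Coefficient matrix A = [[-6, 4], [-1, -2]].
Characteristic polynomial det(A - λI) = λ^2 + 8λ + 16 = 0.
Single eigenvalue λ = -4 with algebraic multiplicity 2.
Eigenvector v = (2,1); generalized eigenvector w with (A-λI)w=v is (-1,0).
General solution: e^(-4t)[c_1·v + c_2·(t·v + w)].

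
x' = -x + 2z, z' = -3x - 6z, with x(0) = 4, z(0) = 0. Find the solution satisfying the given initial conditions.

x(t) = 12e^(-3t) - 8e^(-4t), z(t) = -12e^(-3t) + 12e^(-4t)

Coefficient matrix A = [[-1, 2], [-3, -6]].
Characteristic polynomial det(A - λI) = λ^2 + 7λ + 12 = 0.
Eigenvalues λ = -4, -3.
For λ=-4: (A-λI) row 1 is [3, 2], so an eigenvector is (-2, 3).
For λ=-3: (A-λI) row 1 is [2, 2], so an eigenvector is (1, -1).
General solution: K_1e^(-4t)(-2,3) + K_2e^(-3t)(1,-1).
Applying x(0)=4, z(0)=0 gives K_1=4, K_2=12.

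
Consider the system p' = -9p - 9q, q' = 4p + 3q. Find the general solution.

p(t) = 3C_1e^(-3t) + 3C_2te^(-3t) - 2C_2e^(-3t), q(t) = -2C_1e^(-3t) - 2C_2te^(-3t) + C_2e^(-3t)

Coefficient matrix A = [[-9, -9], [4, 3]].
Characteristic polynomial det(A - λI) = λ^2 + 6λ + 9 = 0.
Single eigenvalue λ = -3 with algebraic multiplicity 2.
Eigenvector v = (3,-2); generalized eigenvector w with (A-λI)w=v is (-2,1).
General solution: e^(-3t)[C_1·v + C_2·(t·v + w)].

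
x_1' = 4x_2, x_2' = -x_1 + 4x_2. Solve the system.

Coefficient matrix A = [[0, 4], [-1, 4]].
Characteristic polynomial det(A - λI) = λ^2 - 4λ + 4 = 0.
Single eigenvalue λ = 2 with algebraic multiplicity 2.
Eigenvector v = (2,1); generalized eigenvector w with (A-λI)w=v is (3,2).
General solution: e^(2t)[K_1·v + K_2·(t·v + w)].

x_1(t) = 2K_1e^(2t) + 2K_2te^(2t) + 3K_2e^(2t), x_2(t) = K_1e^(2t) + K_2te^(2t) + 2K_2e^(2t)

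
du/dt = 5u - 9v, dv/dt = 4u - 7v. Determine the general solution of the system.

Coefficient matrix A = [[5, -9], [4, -7]].
Characteristic polynomial det(A - λI) = λ^2 + 2λ + 1 = 0.
Single eigenvalue λ = -1 with algebraic multiplicity 2.
Eigenvector v = (3,2); generalized eigenvector w with (A-λI)w=v is (-1,-1).
General solution: e^(-t)[c_1·v + c_2·(t·v + w)].

u(t) = 3c_1e^(-t) + 3c_2te^(-t) - c_2e^(-t), v(t) = 2c_1e^(-t) + 2c_2te^(-t) - c_2e^(-t)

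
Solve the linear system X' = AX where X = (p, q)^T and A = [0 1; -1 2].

p(t) = K_1e^(t) + K_2te^(t) - 2K_2e^(t), q(t) = K_1e^(t) + K_2te^(t) - K_2e^(t)

Coefficient matrix A = [[0, 1], [-1, 2]].
Characteristic polynomial det(A - λI) = λ^2 - 2λ + 1 = 0.
Single eigenvalue λ = 1 with algebraic multiplicity 2.
Eigenvector v = (1,1); generalized eigenvector w with (A-λI)w=v is (-2,-1).
General solution: e^(t)[K_1·v + K_2·(t·v + w)].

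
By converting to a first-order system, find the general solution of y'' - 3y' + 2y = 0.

Let x_1 = y, x_2 = y'. Then x_1' = x_2 and x_2' = -2x_1 + 3x_2.
A = [[0,1],[-2,3]]; det(A-λI) = λ^2 - 3λ + 2.
Eigenvalues λ = 1, 2 with eigenvectors (1,1), (1,2).

y(t) = c_1e^(t) + c_2e^(2t)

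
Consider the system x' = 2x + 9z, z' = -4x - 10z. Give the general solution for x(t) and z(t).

x(t) = 3c_1e^(-4t) + 3c_2te^(-4t) + 2c_2e^(-4t), z(t) = -2c_1e^(-4t) - 2c_2te^(-4t) - c_2e^(-4t)

Coefficient matrix A = [[2, 9], [-4, -10]].
Characteristic polynomial det(A - λI) = λ^2 + 8λ + 16 = 0.
Single eigenvalue λ = -4 with algebraic multiplicity 2.
Eigenvector v = (3,-2); generalized eigenvector w with (A-λI)w=v is (2,-1).
General solution: e^(-4t)[c_1·v + c_2·(t·v + w)].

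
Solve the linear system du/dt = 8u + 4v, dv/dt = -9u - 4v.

u(t) = 2K_1e^(2t) + 2K_2te^(2t) + K_2e^(2t), v(t) = -3K_1e^(2t) - 3K_2te^(2t) - K_2e^(2t)

Coefficient matrix A = [[8, 4], [-9, -4]].
Characteristic polynomial det(A - λI) = λ^2 - 4λ + 4 = 0.
Single eigenvalue λ = 2 with algebraic multiplicity 2.
Eigenvector v = (2,-3); generalized eigenvector w with (A-λI)w=v is (1,-1).
General solution: e^(2t)[K_1·v + K_2·(t·v + w)].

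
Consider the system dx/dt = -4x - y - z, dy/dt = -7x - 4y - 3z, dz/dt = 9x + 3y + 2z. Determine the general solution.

x(t) = c_1e^(-3t) + c_2e^(-2t), y(t) = 2c_1e^(-3t) + c_2e^(-2t) - c_3e^(-t), z(t) = -3c_1e^(-3t) - 3c_2e^(-2t) + c_3e^(-t)

Coefficient matrix A = [[-4, -1, -1], [-7, -4, -3], [9, 3, 2]].
det(A - λI) = 0 gives eigenvalues λ = -3, -2, -1.
For λ=-3: eigenvector (1,2,-3).
For λ=-2: eigenvector (1,1,-3).
For λ=-1: eigenvector (0,-1,1).
General solution: c_1e^(-3t)(1,2,-3) + c_2e^(-2t)(1,1,-3) + c_3e^(-t)(0,-1,1).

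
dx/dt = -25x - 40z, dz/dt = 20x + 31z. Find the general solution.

x(t) = K_1e^(3t)sin(4t) - 3K_1e^(3t)cos(4t) - 3K_2e^(3t)sin(4t) - K_2e^(3t)cos(4t), z(t) = -K_1e^(3t)sin(4t) + 2K_1e^(3t)cos(4t) + 2K_2e^(3t)sin(4t) + K_2e^(3t)cos(4t)

Coefficient matrix A = [[-25, -40], [20, 31]].
Characteristic polynomial det(A - λI) = λ^2 - 6λ + 25 = 0.
Eigenvalues λ = 3 ± 4i (complex conjugate pair).
For λ=3+4i: an eigenvector is (-3,2) - i(1,-1) = (-3 - i, 2 + i).
A real fundamental pair from Re and Im of e^((3+4i)t)v: X_1 = e^(3t)(cos(4t)·(-3,2) + sin(4t)·(1,-1)), X_2 = e^(3t)(sin(4t)·(-3,2) - cos(4t)·(1,-1)).
General solution: K_1X_1 + K_2X_2.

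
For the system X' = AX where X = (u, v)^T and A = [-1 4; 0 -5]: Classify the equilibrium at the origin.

A = [[-1,4],[0,-5]]; det(A-λI) = λ^2 + 6λ + 5.
λ = -1, -5: both negative.

stable node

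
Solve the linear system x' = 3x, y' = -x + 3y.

x(t) = -c_2e^(3t), y(t) = c_1e^(3t) + c_2te^(3t) + 3c_2e^(3t)

Coefficient matrix A = [[3, 0], [-1, 3]].
Characteristic polynomial det(A - λI) = λ^2 - 6λ + 9 = 0.
Single eigenvalue λ = 3 with algebraic multiplicity 2.
Eigenvector v = (0,1); generalized eigenvector w with (A-λI)w=v is (-1,3).
General solution: e^(3t)[c_1·v + c_2·(t·v + w)].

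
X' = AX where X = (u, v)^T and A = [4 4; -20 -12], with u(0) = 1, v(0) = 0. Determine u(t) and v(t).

u(t) = 2e^(-4t)sin(4t) + e^(-4t)cos(4t), v(t) = -5e^(-4t)sin(4t)

Coefficient matrix A = [[4, 4], [-20, -12]].
Characteristic polynomial det(A - λI) = λ^2 + 8λ + 32 = 0.
Eigenvalues λ = -4 ± 4i (complex conjugate pair).
For λ=-4+4i: an eigenvector is (0,1) - i(1,-2) = (0 - i, 1 + 2i).
A real fundamental pair from Re and Im of e^((-4+4i)t)v: X_1 = e^(-4t)(cos(4t)·(0,1) + sin(4t)·(1,-2)), X_2 = e^(-4t)(sin(4t)·(0,1) - cos(4t)·(1,-2)).
General solution: C_1X_1 + C_2X_2.
Applying u(0)=1, v(0)=0 gives C_1=2, C_2=-1.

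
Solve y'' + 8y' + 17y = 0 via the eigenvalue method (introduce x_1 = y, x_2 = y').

Let x_1 = y, x_2 = y'. Then x_1' = x_2 and x_2' = -17x_1 - 8x_2.
A = [[0,1],[-17,-8]]; det(A-λI) = λ^2 + 8λ + 17.
Eigenvalues λ = -4 ± i.

y(t) = K_1e^(-4t)cos(t) + K_2e^(-4t)sin(t)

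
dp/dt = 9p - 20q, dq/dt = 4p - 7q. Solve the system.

p(t) = 2C_1e^(t)sin(4t) + C_1e^(t)cos(4t) + C_2e^(t)sin(4t) - 2C_2e^(t)cos(4t), q(t) = C_1e^(t)sin(4t) - C_2e^(t)cos(4t)

Coefficient matrix A = [[9, -20], [4, -7]].
Characteristic polynomial det(A - λI) = λ^2 - 2λ + 17 = 0.
Eigenvalues λ = 1 ± 4i (complex conjugate pair).
For λ=1+4i: an eigenvector is (1,0) - i(2,1) = (1 - 2i, 0 - i).
A real fundamental pair from Re and Im of e^((1+4i)t)v: X_1 = e^(t)(cos(4t)·(1,0) + sin(4t)·(2,1)), X_2 = e^(t)(sin(4t)·(1,0) - cos(4t)·(2,1)).
General solution: C_1X_1 + C_2X_2.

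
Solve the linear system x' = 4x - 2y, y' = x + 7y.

Coefficient matrix A = [[4, -2], [1, 7]].
Characteristic polynomial det(A - λI) = λ^2 - 11λ + 30 = 0.
Eigenvalues λ = 5, 6.
For λ=5: (A-λI) row 1 is [-1, -2], so an eigenvector is (-2, 1).
For λ=6: (A-λI) row 1 is [-2, -2], so an eigenvector is (-1, 1).
General solution: c_1e^(5t)(-2,1) + c_2e^(6t)(-1,1).

x(t) = -2c_1e^(5t) - c_2e^(6t), y(t) = c_1e^(5t) + c_2e^(6t)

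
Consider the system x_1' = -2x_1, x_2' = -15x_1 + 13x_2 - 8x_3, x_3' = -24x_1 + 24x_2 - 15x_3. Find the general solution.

x_1(t) = C_3e^(-2t), x_2(t) = -2C_1e^(t) + C_2e^(-3t) + C_3e^(-2t), x_3(t) = -3C_1e^(t) + 2C_2e^(-3t)

Coefficient matrix A = [[-2, 0, 0], [-15, 13, -8], [-24, 24, -15]].
det(A - λI) = 0 gives eigenvalues λ = 1, -3, -2.
For λ=1: eigenvector (0,-2,-3).
For λ=-3: eigenvector (0,1,2).
For λ=-2: eigenvector (1,1,0).
General solution: C_1e^(t)(0,-2,-3) + C_2e^(-3t)(0,1,2) + C_3e^(-2t)(1,1,0).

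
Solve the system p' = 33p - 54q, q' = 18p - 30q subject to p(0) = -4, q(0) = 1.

Coefficient matrix A = [[33, -54], [18, -30]].
Characteristic polynomial det(A - λI) = λ^2 - 3λ - 18 = 0.
Eigenvalues λ = -3, 6.
For λ=-3: (A-λI) row 1 is [36, -54], so an eigenvector is (3, 2).
For λ=6: (A-λI) row 1 is [27, -54], so an eigenvector is (-2, -1).
General solution: c_1e^(-3t)(3,2) + c_2e^(6t)(-2,-1).
Applying p(0)=-4, q(0)=1 gives c_1=6, c_2=11.

p(t) = -22e^(6t) + 18e^(-3t), q(t) = -11e^(6t) + 12e^(-3t)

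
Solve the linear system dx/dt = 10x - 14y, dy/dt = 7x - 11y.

x(t) = -2c_1e^(3t) + c_2e^(-4t), y(t) = -c_1e^(3t) + c_2e^(-4t)

Coefficient matrix A = [[10, -14], [7, -11]].
Characteristic polynomial det(A - λI) = λ^2 + λ - 12 = 0.
Eigenvalues λ = 3, -4.
For λ=3: (A-λI) row 1 is [7, -14], so an eigenvector is (-2, -1).
For λ=-4: (A-λI) row 1 is [14, -14], so an eigenvector is (1, 1).
General solution: c_1e^(3t)(-2,-1) + c_2e^(-4t)(1,1).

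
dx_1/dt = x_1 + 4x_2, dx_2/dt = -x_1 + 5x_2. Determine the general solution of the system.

x_1(t) = 2C_1e^(3t) + 2C_2te^(3t) + C_2e^(3t), x_2(t) = C_1e^(3t) + C_2te^(3t) + C_2e^(3t)

Coefficient matrix A = [[1, 4], [-1, 5]].
Characteristic polynomial det(A - λI) = λ^2 - 6λ + 9 = 0.
Single eigenvalue λ = 3 with algebraic multiplicity 2.
Eigenvector v = (2,1); generalized eigenvector w with (A-λI)w=v is (1,1).
General solution: e^(3t)[C_1·v + C_2·(t·v + w)].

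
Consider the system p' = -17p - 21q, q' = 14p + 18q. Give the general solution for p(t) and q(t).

p(t) = -K_1e^(4t) - 3K_2e^(-3t), q(t) = K_1e^(4t) + 2K_2e^(-3t)

Coefficient matrix A = [[-17, -21], [14, 18]].
Characteristic polynomial det(A - λI) = λ^2 - λ - 12 = 0.
Eigenvalues λ = 4, -3.
For λ=4: (A-λI) row 1 is [-21, -21], so an eigenvector is (-1, 1).
For λ=-3: (A-λI) row 1 is [-14, -21], so an eigenvector is (-3, 2).
General solution: K_1e^(4t)(-1,1) + K_2e^(-3t)(-3,2).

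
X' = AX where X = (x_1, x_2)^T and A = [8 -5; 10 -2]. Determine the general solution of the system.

x_1(t) = K_1e^(3t)sin(5t) - K_2e^(3t)cos(5t), x_2(t) = K_1e^(3t)sin(5t) - K_1e^(3t)cos(5t) - K_2e^(3t)sin(5t) - K_2e^(3t)cos(5t)

Coefficient matrix A = [[8, -5], [10, -2]].
Characteristic polynomial det(A - λI) = λ^2 - 6λ + 34 = 0.
Eigenvalues λ = 3 ± 5i (complex conjugate pair).
For λ=3+5i: an eigenvector is (0,-1) - i(1,1) = (0 - i, -1 - i).
A real fundamental pair from Re and Im of e^((3+5i)t)v: X_1 = e^(3t)(cos(5t)·(0,-1) + sin(5t)·(1,1)), X_2 = e^(3t)(sin(5t)·(0,-1) - cos(5t)·(1,1)).
General solution: K_1X_1 + K_2X_2.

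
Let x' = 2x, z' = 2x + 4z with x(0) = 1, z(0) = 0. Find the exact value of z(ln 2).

A = [[2,0],[2,4]]; eigenvalues λ = 2, 4.
Eigenvectors: (-1,1) for λ=2, (0,1) for λ=4.
From the initial condition, c_1 = -1, c_2 = 1.
z(ln 2) = (-1)(2^2)(1) + (1)(2^4)(1) = 12.

12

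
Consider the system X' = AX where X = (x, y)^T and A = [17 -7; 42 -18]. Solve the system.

Coefficient matrix A = [[17, -7], [42, -18]].
Characteristic polynomial det(A - λI) = λ^2 + λ - 12 = 0.
Eigenvalues λ = 3, -4.
For λ=3: (A-λI) row 1 is [14, -7], so an eigenvector is (-1, -2).
For λ=-4: (A-λI) row 1 is [21, -7], so an eigenvector is (-1, -3).
General solution: C_1e^(3t)(-1,-2) + C_2e^(-4t)(-1,-3).

x(t) = -C_1e^(3t) - C_2e^(-4t), y(t) = -2C_1e^(3t) - 3C_2e^(-4t)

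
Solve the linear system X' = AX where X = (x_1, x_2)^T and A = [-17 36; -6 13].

Coefficient matrix A = [[-17, 36], [-6, 13]].
Characteristic polynomial det(A - λI) = λ^2 + 4λ - 5 = 0.
Eigenvalues λ = 1, -5.
For λ=1: (A-λI) row 1 is [-18, 36], so an eigenvector is (2, 1).
For λ=-5: (A-λI) row 1 is [-12, 36], so an eigenvector is (-3, -1).
General solution: C_1e^(t)(2,1) + C_2e^(-5t)(-3,-1).

x_1(t) = 2C_1e^(t) - 3C_2e^(-5t), x_2(t) = C_1e^(t) - C_2e^(-5t)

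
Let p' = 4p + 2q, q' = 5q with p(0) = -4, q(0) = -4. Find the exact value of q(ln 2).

-128

A = [[4,2],[0,5]]; eigenvalues λ = 4, 5.
Eigenvectors: (1,0) for λ=4, (-2,-1) for λ=5.
From the initial condition, c_1 = 4, c_2 = 4.
q(ln 2) = (4)(2^4)(0) + (4)(2^5)(-1) = -128.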